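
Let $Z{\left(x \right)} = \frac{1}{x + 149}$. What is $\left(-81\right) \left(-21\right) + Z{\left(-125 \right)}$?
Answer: $\frac{40825}{24} \approx 1701.0$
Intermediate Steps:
$Z{\left(x \right)} = \frac{1}{149 + x}$
$\left(-81\right) \left(-21\right) + Z{\left(-125 \right)} = \left(-81\right) \left(-21\right) + \frac{1}{149 - 125} = 1701 + \frac{1}{24} = \frac{40825}{24}$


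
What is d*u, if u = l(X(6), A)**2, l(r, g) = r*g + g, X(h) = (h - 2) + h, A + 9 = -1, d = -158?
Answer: -1911800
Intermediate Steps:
A = -10 (A = -9 - 1 = -10)
X(h) = -2 + 2*h (X(h) = (-2 + h) + h = -2 + 2*h)
l(r, g) = g + g*r (l(r, g) = g*r + g = g + g*r)
u = 12100 (u = (-10*(1 + (-2 + 2*6)))**2 = (-10*(1 + (-2 + 12)))**2 = (-10*(1 + 10))**2 = (-10*11)**2 = (-110)**2 = 12100)
d*u = -158*12100 = -1911800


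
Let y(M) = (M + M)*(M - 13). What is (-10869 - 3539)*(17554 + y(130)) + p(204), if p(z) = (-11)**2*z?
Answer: -691184708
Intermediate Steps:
y(M) = 2*M*(-13 + M) (y(M) = (2*M)*(-13 + M) = 2*M*(-13 + M))
p(z) = 121*z
(-10869 - 3539)*(17554 + y(130)) + p(204) = (-10869 - 3539)*(17554 + 2*130*(-13 + 130)) + 121*204 = -14408*(17554 + 2*130*117) + 24684 = -14408*(17554 + 30420) + 24684 = -14408*47974 + 24684 = -691209392 + 24684 = -691184708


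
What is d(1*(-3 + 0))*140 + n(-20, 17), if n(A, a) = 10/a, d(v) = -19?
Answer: -45210/17 ≈ -2659.4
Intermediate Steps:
d(1*(-3 + 0))*140 + n(-20, 17) = -19*140 + 10/17 = -2660 + 10*(1/17) = -2660 + 10/17 = -45210/17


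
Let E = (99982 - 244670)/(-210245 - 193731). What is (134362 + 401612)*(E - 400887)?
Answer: -10850028662716422/50497 ≈ -2.1486e+11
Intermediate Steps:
E = 18086/50497 (E = -144688/(-403976) = -144688*(-1/403976) = 18086/50497 ≈ 0.35816)
(134362 + 401612)*(E - 400887) = (134362 + 401612)*(18086/50497 - 400887) = 535974*(-20243572753/50497) = -10850028662716422/50497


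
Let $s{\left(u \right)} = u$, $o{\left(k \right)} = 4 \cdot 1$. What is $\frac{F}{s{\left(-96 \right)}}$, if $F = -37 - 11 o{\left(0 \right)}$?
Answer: $\frac{27}{32} \approx 0.84375$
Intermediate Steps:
$o{\left(k \right)} = 4$
$F = -81$ ($F = -37 - 44 = -81$)
$\frac{F}{s{\left(-96 \right)}} = - \frac{81}{-96} = \left(-81\right) \left(- \frac{1}{96}\right) = \frac{27}{32}$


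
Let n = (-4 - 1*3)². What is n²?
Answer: 2401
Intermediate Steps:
n = 49 (n = (-4 - 3)² = (-7)² = 49)
n² = 49² = 2401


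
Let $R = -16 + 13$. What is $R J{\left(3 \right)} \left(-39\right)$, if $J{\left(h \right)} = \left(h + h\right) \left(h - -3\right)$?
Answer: $4212$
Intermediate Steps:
$R = -3$
$J{\left(h \right)} = 2 h \left(3 + h\right)$ ($J{\left(h \right)} = 2 h \left(h + \left(-1 + 4\right)\right) = 2 h \left(h + 3\right) = 2 h \left(3 + h\right)$)
$R J{\left(3 \right)} \left(-39\right) = - 3 \cdot 2 \cdot 3 \left(3 + 3\right) \left(-39\right) = - 3 \cdot 2 \cdot 3 \cdot 6 \left(-39\right) = \left(-3\right) 36 \left(-39\right) = \left(-108\right) \left(-39\right) = 4212$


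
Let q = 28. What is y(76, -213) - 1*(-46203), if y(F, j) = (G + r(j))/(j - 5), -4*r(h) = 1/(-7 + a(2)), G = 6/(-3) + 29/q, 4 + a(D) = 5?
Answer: 1692138827/36624 ≈ 46203.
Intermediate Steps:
a(D) = 1 (a(D) = -4 + 5 = 1)
G = -27/28 (G = 6/(-3) + 29/28 = 6*(-⅓) + 29*(1/28) = -2 + 29/28 = -27/28 ≈ -0.96429)
r(h) = 1/24 (r(h) = -1/(4*(-7 + 1)) = -¼/(-6) = -¼*(-⅙) = 1/24)
y(F, j) = -155/(168*(-5 + j)) (y(F, j) = (-27/28 + 1/24)/(j - 5) = -155/(168*(-5 + j)))
y(76, -213) - 1*(-46203) = -155/(-840 + 168*(-213)) - 1*(-46203) = -155/(-840 - 35784) + 46203 = -155/(-36624) + 46203 = -155*(-1/36624) + 46203 = 155/36624 + 46203 = 1692138827/36624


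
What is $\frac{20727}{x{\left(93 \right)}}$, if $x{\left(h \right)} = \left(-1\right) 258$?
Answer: $- \frac{6909}{86} \approx -80.337$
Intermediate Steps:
$x{\left(h \right)} = -258$
$\frac{20727}{x{\left(93 \right)}} = \frac{20727}{-258} = 20727 \left(- \frac{1}{258}\right) = - \frac{6909}{86}$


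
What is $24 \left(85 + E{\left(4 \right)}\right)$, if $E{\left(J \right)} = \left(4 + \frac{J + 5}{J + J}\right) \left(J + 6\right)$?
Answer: $3270$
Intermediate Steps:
$E{\left(J \right)} = \left(4 + \frac{5 + J}{2 J}\right) \left(6 + J\right)$
$24 \left(85 + E{\left(4 \right)}\right) = 24 \left(85 + \frac{30 + 4 \left(59 + 9 \cdot 4\right)}{2 \cdot 4}\right) = 24 \left(85 + \frac{1}{2} \cdot \frac{1}{4} \left(30 + 4 \left(59 + 36\right)\right)\right) = 24 \left(85 + \frac{1}{2} \cdot \frac{1}{4} \left(30 + 4 \cdot 95\right)\right) = 24 \left(85 + \frac{1}{2} \cdot \frac{1}{4} \left(30 + 380\right)\right) = 24 \left(85 + \frac{1}{2} \cdot \frac{1}{4} \cdot 410\right) = 24 \left(85 + \frac{205}{4}\right) = 24 \cdot \frac{545}{4} = 3270$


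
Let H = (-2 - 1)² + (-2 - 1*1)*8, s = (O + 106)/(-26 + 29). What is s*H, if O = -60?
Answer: -230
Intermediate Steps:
s = 46/3 (s = (-60 + 106)/(-26 + 29) = 46/3 ≈ 15.333)
H = -15 (H = (-3)² + (-2 - 1)*8 = 9 - 3*8 = 9 - 24 = -15)
s*H = (46/3)*(-15) = -230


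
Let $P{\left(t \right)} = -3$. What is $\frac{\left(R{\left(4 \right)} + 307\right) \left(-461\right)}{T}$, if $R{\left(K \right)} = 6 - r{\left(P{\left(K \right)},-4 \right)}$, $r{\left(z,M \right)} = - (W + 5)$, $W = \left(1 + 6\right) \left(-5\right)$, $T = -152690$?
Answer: $\frac{130463}{152690} \approx 0.85443$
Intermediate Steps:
$W = -35$ ($W = 7 \left(-5\right) = -35$)
$r{\left(z,M \right)} = 30$ ($r{\left(z,M \right)} = - (-35 + 5) = \left(-1\right) \left(-30\right) = 30$)
$R{\left(K \right)} = -24$ ($R{\left(K \right)} = 6 - 30 = -24$)
$\frac{\left(R{\left(4 \right)} + 307\right) \left(-461\right)}{T} = \frac{\left(-24 + 307\right) \left(-461\right)}{-152690} = 283 \left(-461\right) \left(- \frac{1}{152690}\right) = \left(-130463\right) \left(- \frac{1}{152690}\right) = \frac{130463}{152690}$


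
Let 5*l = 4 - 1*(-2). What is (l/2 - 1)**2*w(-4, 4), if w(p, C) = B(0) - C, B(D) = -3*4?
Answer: -64/25 ≈ -2.5600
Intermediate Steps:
B(D) = -12
l = 6/5 (l = (4 - 1*(-2))/5 = (4 + 2)/5 = (1/5)*6 = 6/5 ≈ 1.2000)
w(p, C) = -12 - C
(l/2 - 1)**2*w(-4, 4) = ((6/5)/2 - 1)**2*(-12 - 1*4) = ((6/5)*(1/2) - 1)**2*(-12 - 4) = (3/5 - 1)**2*(-16) = (-2/5)**2*(-16) = (4/25)*(-16) = -64/25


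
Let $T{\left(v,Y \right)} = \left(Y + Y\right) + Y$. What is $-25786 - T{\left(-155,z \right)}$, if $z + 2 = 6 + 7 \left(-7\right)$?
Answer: $-25651$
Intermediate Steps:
$z = -45$ ($z = -2 + \left(6 + 7 \left(-7\right)\right) = -2 + \left(6 - 49\right) = -2 - 43 = -45$)
$T{\left(v,Y \right)} = 3 Y$ ($T{\left(v,Y \right)} = 2 Y + Y = 3 Y$)
$-25786 - T{\left(-155,z \right)} = -25786 - 3 \left(-45\right) = -25786 - -135 = -25786 + 135 = -25651$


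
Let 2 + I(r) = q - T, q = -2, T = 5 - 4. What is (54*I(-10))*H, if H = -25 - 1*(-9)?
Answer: 4320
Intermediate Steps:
T = 1
H = -16 (H = -25 + 9 = -16)
I(r) = -5 (I(r) = -2 + (-2 - 1*1) = -2 + (-2 - 1) = -2 - 3 = -5)
(54*I(-10))*H = (54*(-5))*(-16) = -270*(-16) = 4320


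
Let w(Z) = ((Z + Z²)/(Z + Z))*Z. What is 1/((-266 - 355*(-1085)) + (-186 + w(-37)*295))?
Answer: 1/581193 ≈ 1.7206e-6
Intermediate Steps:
w(Z) = Z/2 + Z²/2 (w(Z) = ((Z + Z²)/((2*Z)))*Z = ((Z + Z²)*(1/(2*Z)))*Z = ((Z + Z²)/(2*Z))*Z = Z/2 + Z²/2)
1/((-266 - 355*(-1085)) + (-186 + w(-37)*295)) = 1/((-266 - 355*(-1085)) + (-186 + ((½)*(-37)*(1 - 37))*295)) = 1/((-266 + 385175) + (-186 + ((½)*(-37)*(-36))*295)) = 1/(384909 + (-186 + 666*295)) = 1/(384909 + (-186 + 196470)) = 1/(384909 + 196284) = 1/581193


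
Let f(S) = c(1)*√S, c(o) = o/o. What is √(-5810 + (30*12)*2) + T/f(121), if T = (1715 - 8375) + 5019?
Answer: -1641/11 + I*√5090 ≈ -149.18 + 71.344*I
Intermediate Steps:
c(o) = 1
f(S) = √S (f(S) = 1*√S = √S)
T = -1641 (T = -6660 + 5019 = -1641)
√(-5810 + (30*12)*2) + T/f(121) = √(-5810 + (30*12)*2) - 1641/(√121) = √(-5810 + 360*2) - 1641/11 = √(-5810 + 720) - 1641*1/11 = √(-5090) - 1641/11 = I*√5090 - 1641/11 = -1641/11 + I*√5090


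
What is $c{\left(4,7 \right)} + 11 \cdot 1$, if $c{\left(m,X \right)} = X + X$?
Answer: $25$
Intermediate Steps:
$c{\left(m,X \right)} = 2 X$
$c{\left(4,7 \right)} + 11 \cdot 1 = 2 \cdot 7 + 11 \cdot 1 = 14 + 11 = 25$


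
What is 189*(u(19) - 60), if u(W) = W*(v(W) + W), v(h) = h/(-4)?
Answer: 159327/4 ≈ 39832.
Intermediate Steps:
v(h) = -h/4 (v(h) = h*(-¼) = -h/4)
u(W) = 3*W²/4 (u(W) = W*(-W/4 + W) = W*(3*W/4) = 3*W²/4)
189*(u(19) - 60) = 189*((¾)*19² - 60) = 189*((¾)*361 - 60) = 189*(1083/4 - 60) = 189*(843/4) = 159327/4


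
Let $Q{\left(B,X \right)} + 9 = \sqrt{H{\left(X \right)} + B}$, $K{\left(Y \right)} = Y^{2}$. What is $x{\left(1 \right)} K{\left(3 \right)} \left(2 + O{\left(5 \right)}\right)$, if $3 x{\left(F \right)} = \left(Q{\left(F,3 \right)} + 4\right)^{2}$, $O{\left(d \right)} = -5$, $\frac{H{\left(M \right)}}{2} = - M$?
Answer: $-180 + 90 i \sqrt{5} \approx -180.0 + 201.25 i$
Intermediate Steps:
$H{\left(M \right)} = - 2 M$ ($H{\left(M \right)} = 2 \left(- M\right) = - 2 M$)
$Q{\left(B,X \right)} = -9 + \sqrt{B - 2 X}$ ($Q{\left(B,X \right)} = -9 + \sqrt{- 2 X + B} = -9 + \sqrt{B - 2 X}$)
$x{\left(F \right)} = \frac{\left(-5 + \sqrt{-6 + F}\right)^{2}}{3}$ ($x{\left(F \right)} = \frac{\left(\left(-9 + \sqrt{F - 6}\right) + 4\right)^{2}}{3} = \frac{\left(\left(-9 + \sqrt{-6 + F}\right) + 4\right)^{2}}{3} = \frac{\left(-5 + \sqrt{-6 + F}\right)^{2}}{3}$)
$x{\left(1 \right)} K{\left(3 \right)} \left(2 + O{\left(5 \right)}\right) = \frac{\left(-5 + \sqrt{-6 + 1}\right)^{2}}{3} \cdot 3^{2} \left(2 - 5\right) = \frac{\left(-5 + \sqrt{-5}\right)^{2}}{3} \cdot 9 \left(-3\right) = \frac{\left(-5 + i \sqrt{5}\right)^{2}}{3} \cdot 9 \left(-3\right) = 3 \left(-5 + i \sqrt{5}\right)^{2} \left(-3\right) = - 9 \left(-5 + i \sqrt{5}\right)^{2}$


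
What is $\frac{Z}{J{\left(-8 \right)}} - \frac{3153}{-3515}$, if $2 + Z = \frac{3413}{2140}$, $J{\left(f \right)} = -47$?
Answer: $\frac{64035249}{70707740} \approx 0.90563$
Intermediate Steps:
$Z = - \frac{867}{2140}$ ($Z = -2 + \frac{3413}{2140} = - \frac{867}{2140} \approx -0.40514$)
$\frac{Z}{J{\left(-8 \right)}} - \frac{3153}{-3515} = - \frac{867}{2140 \left(-47\right)} - \frac{3153}{-3515} = \left(- \frac{867}{2140}\right) \left(- \frac{1}{47}\right) - - \frac{3153}{3515} = \frac{867}{100580} + \frac{3153}{3515} = \frac{64035249}{70707740}$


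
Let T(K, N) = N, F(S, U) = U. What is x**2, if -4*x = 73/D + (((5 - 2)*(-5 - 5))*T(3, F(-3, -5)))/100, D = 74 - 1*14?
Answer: 26569/57600 ≈ 0.46127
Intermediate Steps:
D = 60 (D = 74 - 14 = 60)
x = -163/240 (x = -(73/60 + (((5 - 2)*(-5 - 5))*(-5))/100)/4 = -(73*(1/60) + ((3*(-10))*(-5))*(1/100))/4 = -(73/60 - 30*(-5)*(1/100))/4 = -(73/60 + 150*(1/100))/4 = -(73/60 + 3/2)/4 = -1/4*163/60 = -163/240 ≈ -0.67917)
x**2 = (-163/240)**2 = 26569/57600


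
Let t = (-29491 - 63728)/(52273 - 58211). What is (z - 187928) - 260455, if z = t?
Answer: -2662405035/5938 ≈ -4.4837e+5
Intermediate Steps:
t = 93219/5938 (t = -93219/(-5938) = -93219*(-1/5938) = 93219/5938 ≈ 15.699)
z = 93219/5938 ≈ 15.699
(z - 187928) - 260455 = (93219/5938 - 187928) - 260455 = -1115823245/5938 - 260455 = -2662405035/5938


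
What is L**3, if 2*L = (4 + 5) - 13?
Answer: -8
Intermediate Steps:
L = -2 (L = ((4 + 5) - 13)/2 = (9 - 13)/2 = (1/2)*(-4) = -2)
L**3 = (-2)**3 = -8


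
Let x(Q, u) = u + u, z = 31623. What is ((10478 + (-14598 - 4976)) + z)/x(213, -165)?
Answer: -7509/110 ≈ -68.264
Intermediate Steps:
x(Q, u) = 2*u
((10478 + (-14598 - 4976)) + z)/x(213, -165) = ((10478 + (-14598 - 4976)) + 31623)/((2*(-165))) = ((10478 - 19574) + 31623)/(-330) = (-9096 + 31623)*(-1/330) = 22527*(-1/330) = -7509/110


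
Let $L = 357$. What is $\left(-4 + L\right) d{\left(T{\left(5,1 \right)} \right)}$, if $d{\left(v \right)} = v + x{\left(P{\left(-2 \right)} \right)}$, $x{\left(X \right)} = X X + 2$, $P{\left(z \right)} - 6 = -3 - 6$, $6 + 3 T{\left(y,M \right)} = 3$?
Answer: $3530$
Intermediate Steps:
$T{\left(y,M \right)} = -1$ ($T{\left(y,M \right)} = -2 + \frac{1}{3} \cdot 3 = -2 + 1 = -1$)
$P{\left(z \right)} = -3$ ($P{\left(z \right)} = 6 - 9 = -3$)
$x{\left(X \right)} = 2 + X^{2}$ ($x{\left(X \right)} = X^{2} + 2 = 2 + X^{2}$)
$d{\left(v \right)} = 11 + v$ ($d{\left(v \right)} = v + \left(2 + \left(-3\right)^{2}\right) = v + \left(2 + 9\right) = v + 11 = 11 + v$)
$\left(-4 + L\right) d{\left(T{\left(5,1 \right)} \right)} = \left(-4 + 357\right) \left(11 - 1\right) = 353 \cdot 10 = 3530$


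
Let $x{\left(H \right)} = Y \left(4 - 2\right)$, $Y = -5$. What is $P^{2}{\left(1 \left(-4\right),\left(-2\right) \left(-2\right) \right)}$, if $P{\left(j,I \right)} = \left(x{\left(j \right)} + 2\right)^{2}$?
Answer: $4096$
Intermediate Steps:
$x{\left(H \right)} = -10$ ($x{\left(H \right)} = - 5 \left(4 - 2\right) = \left(-5\right) 2 = -10$)
$P{\left(j,I \right)} = 64$ ($P{\left(j,I \right)} = \left(-10 + 2\right)^{2} = \left(-8\right)^{2} = 64$)
$P^{2}{\left(1 \left(-4\right),\left(-2\right) \left(-2\right) \right)} = 64^{2} = 4096$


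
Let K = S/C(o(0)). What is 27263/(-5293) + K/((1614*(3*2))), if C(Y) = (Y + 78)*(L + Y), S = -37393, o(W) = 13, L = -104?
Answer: -2186109399503/424462628772 ≈ -5.1503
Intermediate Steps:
C(Y) = (-104 + Y)*(78 + Y) (C(Y) = (Y + 78)*(-104 + Y) = (78 + Y)*(-104 + Y) = (-104 + Y)*(78 + Y))
K = 37393/8281 (K = -37393/(-8112 + 13² - 26*13) = -37393/(-8112 + 169 - 338) = -37393/(-8281) = -37393*(-1/8281) = 37393/8281 ≈ 4.5155)
27263/(-5293) + K/((1614*(3*2))) = 27263/(-5293) + 37393/(8281*((1614*(3*2)))) = 27263*(-1/5293) + 37393/(8281*((1614*6))) = -27263/5293 + (37393/8281)/9684 = -27263/5293 + (37393/8281)*(1/9684) = -27263/5293 + 37393/80193204 = -2186109399503/424462628772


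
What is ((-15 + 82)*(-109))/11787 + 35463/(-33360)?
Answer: -220543487/131071440 ≈ -1.6826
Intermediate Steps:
((-15 + 82)*(-109))/11787 + 35463/(-33360) = (67*(-109))*(1/11787) + 35463*(-1/33360) = -7303*1/11787 - 11821/11120 = -7303/11787 - 11821/11120 = -220543487/131071440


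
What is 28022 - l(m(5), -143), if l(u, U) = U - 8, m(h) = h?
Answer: 28173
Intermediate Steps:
l(u, U) = -8 + U
28022 - l(m(5), -143) = 28022 - (-8 - 143) = 28022 - 1*(-151) = 28022 + 151 = 28173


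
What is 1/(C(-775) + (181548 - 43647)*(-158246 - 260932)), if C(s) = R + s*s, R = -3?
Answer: -1/57804464756 ≈ -1.7300e-11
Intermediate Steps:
C(s) = -3 + s² (C(s) = -3 + s*s = -3 + s²)
1/(C(-775) + (181548 - 43647)*(-158246 - 260932)) = 1/((-3 + (-775)²) + (181548 - 43647)*(-158246 - 260932)) = 1/((-3 + 600625) + 137901*(-419178)) = 1/(600622 - 57805065378) = 1/(-57804464756) = -1/57804464756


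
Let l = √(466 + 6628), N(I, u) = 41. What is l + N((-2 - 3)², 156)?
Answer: 41 + √7094 ≈ 125.23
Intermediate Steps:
l = √7094 ≈ 84.226
l + N((-2 - 3)², 156) = √7094 + 41 = 41 + √7094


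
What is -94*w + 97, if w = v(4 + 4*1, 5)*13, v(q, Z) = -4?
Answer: 4985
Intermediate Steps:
w = -52 (w = -4*13 = -52)
-94*w + 97 = -94*(-52) + 97 = 4888 + 97 = 4985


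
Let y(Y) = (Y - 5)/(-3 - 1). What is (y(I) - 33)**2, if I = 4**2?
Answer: 20449/16 ≈ 1278.1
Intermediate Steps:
I = 16
y(Y) = 5/4 - Y/4 (y(Y) = (-5 + Y)/(-4) = (-5 + Y)*(-1/4) = 5/4 - Y/4)
(y(I) - 33)**2 = ((5/4 - 1/4*16) - 33)**2 = ((5/4 - 4) - 33)**2 = (-11/4 - 33)**2 = (-143/4)**2 = 20449/16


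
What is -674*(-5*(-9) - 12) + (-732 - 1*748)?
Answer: -23722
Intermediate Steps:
-674*(-5*(-9) - 12) + (-732 - 1*748) = -674*(45 - 12) + (-732 - 748) = -674*33 - 1480 = -22242 - 1480 = -23722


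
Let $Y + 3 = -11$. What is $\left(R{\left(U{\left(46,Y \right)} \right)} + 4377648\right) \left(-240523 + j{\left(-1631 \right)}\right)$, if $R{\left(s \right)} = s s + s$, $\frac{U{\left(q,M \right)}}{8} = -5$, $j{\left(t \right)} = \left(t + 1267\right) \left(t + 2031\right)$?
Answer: $-1690912930584$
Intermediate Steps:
$j{\left(t \right)} = \left(1267 + t\right) \left(2031 + t\right)$
$Y = -14$ ($Y = -3 - 11 = -14$)
$U{\left(q,M \right)} = -40$ ($U{\left(q,M \right)} = 8 \left(-5\right) = -40$)
$R{\left(s \right)} = s + s^{2}$ ($R{\left(s \right)} = s^{2} + s = s + s^{2}$)
$\left(R{\left(U{\left(46,Y \right)} \right)} + 4377648\right) \left(-240523 + j{\left(-1631 \right)}\right) = \left(- 40 \left(1 - 40\right) + 4377648\right) \left(-240523 + \left(2573277 + \left(-1631\right)^{2} + 3298 \left(-1631\right)\right)\right) = \left(\left(-40\right) \left(-39\right) + 4377648\right) \left(-240523 + \left(2573277 + 2660161 - 5379038\right)\right) = \left(1560 + 4377648\right) \left(-240523 - 145600\right) = 4379208 \left(-386123\right) = -1690912930584$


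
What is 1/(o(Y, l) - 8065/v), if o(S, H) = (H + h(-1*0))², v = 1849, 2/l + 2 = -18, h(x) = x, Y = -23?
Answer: -184900/804651 ≈ -0.22979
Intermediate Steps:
l = -⅒ (l = 2/(-2 - 18) = 2/(-20) = 2*(-1/20) = -⅒ ≈ -0.10000)
o(S, H) = H² (o(S, H) = (H - 1*0)² = (H + 0)² = H²)
1/(o(Y, l) - 8065/v) = 1/((-⅒)² - 8065/1849) = 1/(1/100 - 8065*1/1849) = 1/(1/100 - 8065/1849) = 1/(-804651/184900) = -184900/804651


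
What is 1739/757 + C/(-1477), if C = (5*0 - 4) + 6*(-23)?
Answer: 2675997/1118089 ≈ 2.3934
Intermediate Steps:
C = -142 (C = (0 - 4) - 138 = -4 - 138 = -142)
1739/757 + C/(-1477) = 1739/757 - 142/(-1477) = 1739*(1/757) - 142*(-1/1477) = 1739/757 + 142/1477 = 2675997/1118089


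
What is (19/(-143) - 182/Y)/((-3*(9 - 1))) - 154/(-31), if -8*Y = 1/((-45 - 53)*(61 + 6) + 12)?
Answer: 42302981309/106392 ≈ 3.9761e+5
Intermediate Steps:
Y = 1/52432 (Y = -1/(8*((-45 - 53)*(61 + 6) + 12)) = -1/(8*(-98*67 + 12)) = -1/(8*(-6566 + 12)) = -⅛/(-6554) = -⅛*(-1/6554) = 1/52432 ≈ 1.9072e-5)
(19/(-143) - 182/Y)/((-3*(9 - 1))) - 154/(-31) = (19/(-143) - 182/1/52432)/((-3*(9 - 1))) - 154/(-31) = (19*(-1/143) - 182*52432)/((-3*8)) - 154*(-1/31) = (-19/143 - 9542624)/(-24) + 154/31 = -1364595251/143*(-1/24) + 154/31 = 1364595251/3432 + 154/31 = 42302981309/106392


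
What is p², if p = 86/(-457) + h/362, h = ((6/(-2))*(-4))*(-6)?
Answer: 1025152324/6842102089 ≈ 0.14983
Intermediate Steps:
h = -72 (h = ((6*(-½))*(-4))*(-6) = -3*(-4)*(-6) = 12*(-6) = -72)
p = -32018/82717 (p = 86/(-457) - 72/362 = 86*(-1/457) - 72*1/362 = -86/457 - 36/181 = -32018/82717 ≈ -0.38708)
p² = (-32018/82717)² = 1025152324/6842102089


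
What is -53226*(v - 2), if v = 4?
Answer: -106452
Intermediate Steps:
-53226*(v - 2) = -53226*(4 - 2) = -53226*2 = -106452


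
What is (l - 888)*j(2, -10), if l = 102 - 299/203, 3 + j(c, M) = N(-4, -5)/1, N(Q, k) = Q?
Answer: 159857/29 ≈ 5512.3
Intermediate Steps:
j(c, M) = -7 (j(c, M) = -3 - 4/1 = -3 - 4*1 = -3 - 4 = -7)
l = 20407/203 (l = 102 - 299*1/203 = 102 - 299/203 = 20407/203 ≈ 100.53)
(l - 888)*j(2, -10) = (20407/203 - 888)*(-7) = -159857/203*(-7) = 159857/29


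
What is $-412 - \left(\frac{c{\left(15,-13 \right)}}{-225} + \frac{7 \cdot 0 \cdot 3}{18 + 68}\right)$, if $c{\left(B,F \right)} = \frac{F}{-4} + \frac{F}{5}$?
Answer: $- \frac{1853987}{4500} \approx -412.0$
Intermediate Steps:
$c{\left(B,F \right)} = - \frac{F}{20}$ ($c{\left(B,F \right)} = F \left(- \frac{1}{4}\right) + F \frac{1}{5} = - \frac{F}{4} + \frac{F}{5} = - \frac{F}{20}$)
$-412 - \left(\frac{c{\left(15,-13 \right)}}{-225} + \frac{7 \cdot 0 \cdot 3}{18 + 68}\right) = -412 - \left(\frac{\left(- \frac{1}{20}\right) \left(-13\right)}{-225} + \frac{7 \cdot 0 \cdot 3}{18 + 68}\right) = -412 - \left(\frac{13}{20} \left(- \frac{1}{225}\right) + \frac{0 \cdot 3}{86}\right) = -412 - \left(- \frac{13}{4500} + 0 \cdot \frac{1}{86}\right) = -412 - \left(- \frac{13}{4500} + 0\right) = -412 - - \frac{13}{4500} = -412 + \frac{13}{4500} = - \frac{1853987}{4500}$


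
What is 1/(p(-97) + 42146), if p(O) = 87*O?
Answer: 1/33707 ≈ 2.9667e-5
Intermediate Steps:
1/(p(-97) + 42146) = 1/(87*(-97) + 42146) = 1/(-8439 + 42146) = 1/33707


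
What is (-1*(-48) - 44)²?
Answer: 16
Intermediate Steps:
(-1*(-48) - 44)² = (48 - 44)² = 4² = 16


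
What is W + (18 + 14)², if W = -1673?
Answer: -649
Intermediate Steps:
W + (18 + 14)² = -1673 + (18 + 14)² = -1673 + 32² = -1673 + 1024 = -649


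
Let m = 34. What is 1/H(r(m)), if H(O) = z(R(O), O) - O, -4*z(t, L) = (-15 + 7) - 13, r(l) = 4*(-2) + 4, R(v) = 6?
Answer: 4/37 ≈ 0.10811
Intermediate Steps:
r(l) = -4 (r(l) = -8 + 4 = -4)
z(t, L) = 21/4 (z(t, L) = -((-15 + 7) - 13)/4 = -(-8 - 13)/4 = -¼*(-21) = 21/4)
H(O) = 21/4 - O
1/H(r(m)) = 1/(21/4 - 1*(-4)) = 1/(21/4 + 4) = 1/(37/4) = 4/37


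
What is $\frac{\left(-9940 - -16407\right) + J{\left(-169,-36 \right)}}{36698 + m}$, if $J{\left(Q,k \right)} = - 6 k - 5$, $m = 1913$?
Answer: $\frac{6678}{38611} \approx 0.17296$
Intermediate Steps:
$J{\left(Q,k \right)} = -5 - 6 k$
$\frac{\left(-9940 - -16407\right) + J{\left(-169,-36 \right)}}{36698 + m} = \frac{\left(-9940 - -16407\right) - -211}{36698 + 1913} = \frac{\left(-9940 + 16407\right) + \left(-5 + 216\right)}{38611} = \left(6467 + 211\right) \frac{1}{38611} = 6678 \cdot \frac{1}{38611} = \frac{6678}{38611}$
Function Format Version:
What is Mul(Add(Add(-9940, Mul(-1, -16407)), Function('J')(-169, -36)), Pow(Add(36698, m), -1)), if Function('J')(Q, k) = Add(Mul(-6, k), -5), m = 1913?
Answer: Rational(6678, 38611) ≈ 0.17296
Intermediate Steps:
Function('J')(Q, k) = Add(-5, Mul(-6, k))
Mul(Add(Add(-9940, Mul(-1, -16407)), Function('J')(-169, -36)), Pow(Add(36698, m), -1)) = Mul(Add(Add(-9940, Mul(-1, -16407)), Add(-5, Mul(-6, -36))), Pow(Add(36698, 1913), -1)) = Mul(Add(Add(-9940, 16407), Add(-5, 216)), Pow(38611, -1)) = Mul(Add(6467, 211), Rational(1, 38611)) = Mul(6678, Rational(1, 38611)) = Rational(6678, 38611)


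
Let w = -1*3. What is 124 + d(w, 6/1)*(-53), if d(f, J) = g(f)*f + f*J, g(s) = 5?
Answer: 1873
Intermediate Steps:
w = -3
d(f, J) = 5*f + J*f (d(f, J) = 5*f + f*J = 5*f + J*f)
124 + d(w, 6/1)*(-53) = 124 - 3*(5 + 6/1)*(-53) = 124 - 3*(5 + 6*1)*(-53) = 124 - 3*(5 + 6)*(-53) = 124 - 3*11*(-53) = 124 - 33*(-53) = 124 + 1749 = 1873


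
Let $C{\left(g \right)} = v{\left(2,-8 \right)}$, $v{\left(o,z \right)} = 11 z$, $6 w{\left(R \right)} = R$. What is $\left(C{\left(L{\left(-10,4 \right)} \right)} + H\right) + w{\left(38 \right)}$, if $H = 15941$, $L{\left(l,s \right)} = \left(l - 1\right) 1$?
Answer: $\frac{47578}{3} \approx 15859.0$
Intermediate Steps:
$L{\left(l,s \right)} = -1 + l$ ($L{\left(l,s \right)} = \left(-1 + l\right) 1 = -1 + l$)
$w{\left(R \right)} = \frac{R}{6}$
$C{\left(g \right)} = -88$ ($C{\left(g \right)} = 11 \left(-8\right) = -88$)
$\left(C{\left(L{\left(-10,4 \right)} \right)} + H\right) + w{\left(38 \right)} = \left(-88 + 15941\right) + \frac{1}{6} \cdot 38 = 15853 + \frac{19}{3} = \frac{47578}{3}$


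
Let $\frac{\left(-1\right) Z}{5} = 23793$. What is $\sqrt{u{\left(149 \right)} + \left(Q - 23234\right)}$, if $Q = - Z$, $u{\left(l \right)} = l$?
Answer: $2 \sqrt{23970} \approx 309.65$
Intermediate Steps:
$Z = -118965$ ($Z = \left(-5\right) 23793 = -118965$)
$Q = 118965$ ($Q = \left(-1\right) \left(-118965\right) = 118965$)
$\sqrt{u{\left(149 \right)} + \left(Q - 23234\right)} = \sqrt{149 + \left(118965 - 23234\right)} = \sqrt{149 + 95731} = \sqrt{95880} = 2 \sqrt{23970}$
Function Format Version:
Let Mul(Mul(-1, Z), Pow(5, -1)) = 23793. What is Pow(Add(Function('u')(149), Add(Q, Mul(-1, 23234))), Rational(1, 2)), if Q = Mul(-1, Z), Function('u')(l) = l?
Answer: Mul(2, Pow(23970, Rational(1, 2))) ≈ 309.65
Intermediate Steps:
Z = -118965 (Z = Mul(-5, 23793) = -118965)
Q = 118965 (Q = Mul(-1, -118965) = 118965)
Pow(Add(Function('u')(149), Add(Q, Mul(-1, 23234))), Rational(1, 2)) = Pow(Add(149, Add(118965, Mul(-1, 23234))), Rational(1, 2)) = Pow(Add(149, Add(118965, -23234)), Rational(1, 2)) = Pow(Add(149, 95731), Rational(1, 2)) = Pow(95880, Rational(1, 2)) = Mul(2, Pow(23970, Rational(1, 2)))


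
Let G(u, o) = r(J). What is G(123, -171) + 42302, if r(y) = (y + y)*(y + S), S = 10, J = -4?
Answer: 42254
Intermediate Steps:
r(y) = 2*y*(10 + y) (r(y) = (y + y)*(y + 10) = (2*y)*(10 + y) = 2*y*(10 + y))
G(u, o) = -48 (G(u, o) = 2*(-4)*(10 - 4) = 2*(-4)*6 = -48)
G(123, -171) + 42302 = -48 + 42302 = 42254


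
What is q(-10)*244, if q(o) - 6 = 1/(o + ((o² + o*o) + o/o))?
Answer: 279868/191 ≈ 1465.3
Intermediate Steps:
q(o) = 6 + 1/(1 + o + 2*o²) (q(o) = 6 + 1/(o + ((o² + o*o) + o/o)) = 6 + 1/(o + ((o² + o²) + 1)) = 6 + 1/(o + (2*o² + 1)) = 6 + 1/(o + (1 + 2*o²)) = 6 + 1/(1 + o + 2*o²))
q(-10)*244 = ((7 + 6*(-10) + 12*(-10)²)/(1 - 10 + 2*(-10)²))*244 = ((7 - 60 + 12*100)/(1 - 10 + 2*100))*244 = ((7 - 60 + 1200)/(1 - 10 + 200))*244 = (1147/191)*244 = 279868/191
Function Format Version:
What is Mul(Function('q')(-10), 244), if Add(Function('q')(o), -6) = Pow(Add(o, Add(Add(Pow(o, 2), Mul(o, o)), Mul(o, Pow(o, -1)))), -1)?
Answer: Rational(279868, 191) ≈ 1465.3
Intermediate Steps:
Function('q')(o) = Add(6, Pow(Add(1, o, Mul(2, Pow(o, 2))), -1)) (Function('q')(o) = Add(6, Pow(Add(o, Add(Add(Pow(o, 2), Mul(o, o)), Mul(o, Pow(o, -1)))), -1)) = Add(6, Pow(Add(o, Add(Add(Pow(o, 2), Pow(o, 2)), 1)), -1)) = Add(6, Pow(Add(o, Add(Mul(2, Pow(o, 2)), 1)), -1)) = Add(6, Pow(Add(o, Add(1, Mul(2, Pow(o, 2)))), -1)) = Add(6, Pow(Add(1, o, Mul(2, Pow(o, 2))), -1)))
Mul(Function('q')(-10), 244) = Mul(Mul(Pow(Add(1, -10, Mul(2, Pow(-10, 2))), -1), Add(7, Mul(6, -10), Mul(12, Pow(-10, 2)))), 244) = Mul(Mul(Pow(Add(1, -10, Mul(2, 100)), -1), Add(7, -60, Mul(12, 100))), 244) = Mul(Mul(Pow(Add(1, -10, 200), -1), Add(7, -60, 1200)), 244) = Mul(Mul(Pow(191, -1), 1147), 244) = Mul(Mul(Rational(1, 191), 1147), 244) = Mul(Rational(1147, 191), 244) = Rational(279868, 191)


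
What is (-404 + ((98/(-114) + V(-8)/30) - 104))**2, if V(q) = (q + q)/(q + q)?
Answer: 9346442329/36100 ≈ 2.5890e+5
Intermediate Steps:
V(q) = 1 (V(q) = (2*q)/((2*q)) = (2*q)*(1/(2*q)) = 1)
(-404 + ((98/(-114) + V(-8)/30) - 104))**2 = (-404 + ((98/(-114) + 1/30) - 104))**2 = (-404 + ((98*(-1/114) + 1*(1/30)) - 104))**2 = (-404 + ((-49/57 + 1/30) - 104))**2 = (-404 + (-157/190 - 104))**2 = (-404 - 19917/190)**2 = (-96677/190)**2 = 9346442329/36100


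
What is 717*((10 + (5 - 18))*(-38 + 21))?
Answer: 36567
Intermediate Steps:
717*((10 + (5 - 18))*(-38 + 21)) = 717*((10 - 13)*(-17)) = 717*(-3*(-17)) = 717*51 = 36567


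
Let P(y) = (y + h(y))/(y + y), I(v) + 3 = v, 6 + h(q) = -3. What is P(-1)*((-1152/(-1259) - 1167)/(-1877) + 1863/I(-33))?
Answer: -2416490985/9452572 ≈ -255.64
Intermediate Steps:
h(q) = -9 (h(q) = -6 - 3 = -9)
I(v) = -3 + v
P(y) = (-9 + y)/(2*y) (P(y) = (y - 9)/(y + y) = (-9 + y)/((2*y)) = (-9 + y)*(1/(2*y)) = (-9 + y)/(2*y))
P(-1)*((-1152/(-1259) - 1167)/(-1877) + 1863/I(-33)) = ((½)*(-9 - 1)/(-1))*((-1152/(-1259) - 1167)/(-1877) + 1863/(-3 - 33)) = ((½)*(-1)*(-10))*((-1152*(-1/1259) - 1167)*(-1/1877) + 1863/(-36)) = 5*((1152/1259 - 1167)*(-1/1877) + 1863*(-1/36)) = 5*(-1468101/1259*(-1/1877) - 207/4) = 5*(1468101/2363143 - 207/4) = 5*(-483298197/9452572) = -2416490985/9452572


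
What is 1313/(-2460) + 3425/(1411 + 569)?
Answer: 24274/20295 ≈ 1.1961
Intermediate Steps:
1313/(-2460) + 3425/(1411 + 569) = 1313*(-1/2460) + 3425/1980 = -1313/2460 + 3425*(1/1980) = -1313/2460 + 685/396 = 24274/20295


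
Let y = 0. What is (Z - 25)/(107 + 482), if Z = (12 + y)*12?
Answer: 119/589 ≈ 0.20204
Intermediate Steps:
Z = 144 (Z = (12 + 0)*12 = 12*12 = 144)
(Z - 25)/(107 + 482) = (144 - 25)/(107 + 482) = 119/589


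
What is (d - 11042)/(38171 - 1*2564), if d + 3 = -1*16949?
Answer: -27994/35607 ≈ -0.78619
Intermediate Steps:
d = -16952 (d = -3 - 1*16949 = -3 - 16949 = -16952)
(d - 11042)/(38171 - 1*2564) = (-16952 - 11042)/(38171 - 1*2564) = -27994/(38171 - 2564) = -27994/35607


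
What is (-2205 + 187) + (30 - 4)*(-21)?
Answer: -2564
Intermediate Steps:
(-2205 + 187) + (30 - 4)*(-21) = -2018 + 26*(-21) = -2018 - 546 = -2564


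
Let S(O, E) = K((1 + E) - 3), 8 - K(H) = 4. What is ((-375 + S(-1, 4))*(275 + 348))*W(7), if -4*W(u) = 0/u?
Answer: 0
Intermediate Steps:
K(H) = 4 (K(H) = 8 - 1*4 = 8 - 4 = 4)
W(u) = 0 (W(u) = -0/u = -¼*0 = 0)
S(O, E) = 4
((-375 + S(-1, 4))*(275 + 348))*W(7) = ((-375 + 4)*(275 + 348))*0 = -371*623*0 = -231133*0 = 0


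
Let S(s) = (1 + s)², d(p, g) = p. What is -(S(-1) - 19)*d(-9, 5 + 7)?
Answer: -171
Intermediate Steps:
-(S(-1) - 19)*d(-9, 5 + 7) = -((1 - 1)² - 19)*(-9) = -(0² - 19)*(-9) = -(0 - 19)*(-9) = -(-19)*(-9) = -1*171 = -171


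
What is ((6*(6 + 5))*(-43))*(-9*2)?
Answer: 51084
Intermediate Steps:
((6*(6 + 5))*(-43))*(-9*2) = ((6*11)*(-43))*(-18) = (66*(-43))*(-18) = -2838*(-18) = 51084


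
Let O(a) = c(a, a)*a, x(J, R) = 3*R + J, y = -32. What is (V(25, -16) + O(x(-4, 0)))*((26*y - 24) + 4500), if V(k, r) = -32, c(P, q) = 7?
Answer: -218640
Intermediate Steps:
x(J, R) = J + 3*R
O(a) = 7*a
(V(25, -16) + O(x(-4, 0)))*((26*y - 24) + 4500) = (-32 + 7*(-4 + 3*0))*((26*(-32) - 24) + 4500) = (-32 + 7*(-4 + 0))*((-832 - 24) + 4500) = (-32 + 7*(-4))*(-856 + 4500) = (-32 - 28)*3644 = -60*3644 = -218640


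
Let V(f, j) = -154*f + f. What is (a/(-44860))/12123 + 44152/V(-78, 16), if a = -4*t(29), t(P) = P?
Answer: 111164477069/30047037345 ≈ 3.6997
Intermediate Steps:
V(f, j) = -153*f
a = -116 (a = -4*29 = -116)
(a/(-44860))/12123 + 44152/V(-78, 16) = -116/(-44860)/12123 + 44152/((-153*(-78))) = -116*(-1/44860)*(1/12123) + 44152/11934 = (29/11215)*(1/12123) + 44152*(1/11934) = 29/135959445 + 22076/5967 = 111164477069/30047037345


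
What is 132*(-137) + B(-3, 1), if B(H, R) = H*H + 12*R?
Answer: -18063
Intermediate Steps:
B(H, R) = H**2 + 12*R
132*(-137) + B(-3, 1) = 132*(-137) + ((-3)**2 + 12*1) = -18084 + (9 + 12) = -18084 + 21 = -18063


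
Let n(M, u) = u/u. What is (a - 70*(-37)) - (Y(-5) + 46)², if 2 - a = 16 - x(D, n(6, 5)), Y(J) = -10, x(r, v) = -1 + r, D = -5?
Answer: 1274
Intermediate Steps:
n(M, u) = 1
a = -20 (a = 2 - (16 - (-1 - 5)) = 2 - (16 - 1*(-6)) = 2 - (16 + 6) = 2 - 1*22 = 2 - 22 = -20)
(a - 70*(-37)) - (Y(-5) + 46)² = (-20 - 70*(-37)) - (-10 + 46)² = (-20 + 2590) - 1*36² = 2570 - 1*1296 = 2570 - 1296 = 1274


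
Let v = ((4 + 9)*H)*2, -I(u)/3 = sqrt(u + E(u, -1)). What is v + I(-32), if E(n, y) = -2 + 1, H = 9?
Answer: 234 - 3*I*sqrt(33) ≈ 234.0 - 17.234*I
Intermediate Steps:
E(n, y) = -1
I(u) = -3*sqrt(-1 + u) (I(u) = -3*sqrt(u - 1) = -3*sqrt(-1 + u))
v = 234 (v = ((4 + 9)*9)*2 = (13*9)*2 = 117*2 = 234)
v + I(-32) = 234 - 3*sqrt(-1 - 32) = 234 - 3*I*sqrt(33)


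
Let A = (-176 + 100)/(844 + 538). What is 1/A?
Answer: -691/38 ≈ -18.184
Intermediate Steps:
A = -38/691 (A = -76/1382 = -76*1/1382 = -38/691 ≈ -0.054993)
1/A = 1/(-38/691) = -691/38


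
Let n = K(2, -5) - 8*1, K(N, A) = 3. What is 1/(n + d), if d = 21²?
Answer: 1/436 ≈ 0.0022936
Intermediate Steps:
n = -5 (n = 3 - 8*1 = 3 - 8 = -5)
d = 441
1/(n + d) = 1/(-5 + 441) = 1/436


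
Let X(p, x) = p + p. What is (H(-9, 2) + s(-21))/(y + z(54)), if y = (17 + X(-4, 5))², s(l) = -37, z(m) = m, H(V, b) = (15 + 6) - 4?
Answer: -4/27 ≈ -0.14815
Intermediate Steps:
H(V, b) = 17 (H(V, b) = 21 - 4 = 17)
X(p, x) = 2*p
y = 81 (y = (17 + 2*(-4))² = (17 - 8)² = 9² = 81)
(H(-9, 2) + s(-21))/(y + z(54)) = (17 - 37)/(81 + 54) = -20/135 = -20*1/135 = -4/27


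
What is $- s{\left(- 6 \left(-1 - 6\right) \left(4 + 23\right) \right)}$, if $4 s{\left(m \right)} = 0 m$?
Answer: $0$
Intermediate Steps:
$s{\left(m \right)} = 0$ ($s{\left(m \right)} = \frac{0 m}{4} = \frac{1}{4} \cdot 0 = 0$)
$- s{\left(- 6 \left(-1 - 6\right) \left(4 + 23\right) \right)} = \left(-1\right) 0 = 0$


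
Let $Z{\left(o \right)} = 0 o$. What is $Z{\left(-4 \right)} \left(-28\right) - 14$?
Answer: $-14$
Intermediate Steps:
$Z{\left(o \right)} = 0$
$Z{\left(-4 \right)} \left(-28\right) - 14 = 0 \left(-28\right) - 14 = 0 - 14 = -14$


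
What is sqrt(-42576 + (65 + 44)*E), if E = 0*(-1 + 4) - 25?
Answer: I*sqrt(45301) ≈ 212.84*I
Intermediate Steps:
E = -25 (E = 0*3 - 25 = 0 - 25 = -25)
sqrt(-42576 + (65 + 44)*E) = sqrt(-42576 + (65 + 44)*(-25)) = sqrt(-42576 + 109*(-25)) = sqrt(-42576 - 2725) = sqrt(-45301) = I*sqrt(45301)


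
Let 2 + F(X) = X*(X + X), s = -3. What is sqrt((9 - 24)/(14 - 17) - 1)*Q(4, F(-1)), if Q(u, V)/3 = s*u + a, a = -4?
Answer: -96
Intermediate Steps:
F(X) = -2 + 2*X**2 (F(X) = -2 + X*(X + X) = -2 + X*(2*X) = -2 + 2*X**2)
Q(u, V) = -12 - 9*u (Q(u, V) = 3*(-3*u - 4) = 3*(-4 - 3*u) = -12 - 9*u)
sqrt((9 - 24)/(14 - 17) - 1)*Q(4, F(-1)) = sqrt((9 - 24)/(14 - 17) - 1)*(-12 - 9*4) = sqrt(-15/(-3) - 1)*(-12 - 36) = sqrt(-15*(-1/3) - 1)*(-48) = sqrt(5 - 1)*(-48) = sqrt(4)*(-48) = 2*(-48) = -96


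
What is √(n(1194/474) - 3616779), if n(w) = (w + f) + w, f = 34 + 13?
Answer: I*√22571992970/79 ≈ 1901.8*I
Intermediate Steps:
f = 47
n(w) = 47 + 2*w (n(w) = (w + 47) + w = (47 + w) + w = 47 + 2*w)
√(n(1194/474) - 3616779) = √((47 + 2*(1194/474)) - 3616779) = √((47 + 2*(1194*(1/474))) - 3616779) = √((47 + 2*(199/79)) - 3616779) = √((47 + 398/79) - 3616779) = √(4111/79 - 3616779) = √(-285721430/79) = I*√22571992970/79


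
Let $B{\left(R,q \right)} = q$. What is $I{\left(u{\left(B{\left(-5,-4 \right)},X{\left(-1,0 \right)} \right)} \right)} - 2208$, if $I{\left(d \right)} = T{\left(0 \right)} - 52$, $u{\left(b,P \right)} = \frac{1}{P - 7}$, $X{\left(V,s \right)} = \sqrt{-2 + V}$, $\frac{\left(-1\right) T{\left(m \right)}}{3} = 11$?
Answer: $-2293$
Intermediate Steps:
$T{\left(m \right)} = -33$ ($T{\left(m \right)} = \left(-3\right) 11 = -33$)
$u{\left(b,P \right)} = \frac{1}{-7 + P}$
$I{\left(d \right)} = -85$ ($I{\left(d \right)} = -33 - 52 = -85$)
$I{\left(u{\left(B{\left(-5,-4 \right)},X{\left(-1,0 \right)} \right)} \right)} - 2208 = -85 - 2208 = -2293$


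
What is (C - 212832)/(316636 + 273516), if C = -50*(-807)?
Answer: -86241/295076 ≈ -0.29227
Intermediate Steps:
C = 40350
(C - 212832)/(316636 + 273516) = (40350 - 212832)/(316636 + 273516) = -172482/590152 = -172482*1/590152 = -86241/295076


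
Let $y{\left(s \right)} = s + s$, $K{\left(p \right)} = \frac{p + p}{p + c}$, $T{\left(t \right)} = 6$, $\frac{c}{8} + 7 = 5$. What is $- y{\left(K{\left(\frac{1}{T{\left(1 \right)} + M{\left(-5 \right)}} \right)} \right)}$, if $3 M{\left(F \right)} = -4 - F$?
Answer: $\frac{12}{301} \approx 0.039867$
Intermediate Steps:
$c = -16$ ($c = -56 + 8 \cdot 5 = -56 + 40 = -16$)
$M{\left(F \right)} = - \frac{4}{3} - \frac{F}{3}$ ($M{\left(F \right)} = \frac{-4 - F}{3} = - \frac{4}{3} - \frac{F}{3}$)
$K{\left(p \right)} = \frac{2 p}{-16 + p}$ ($K{\left(p \right)} = \frac{p + p}{p - 16} = \frac{2 p}{-16 + p}$)
$y{\left(s \right)} = 2 s$
$- y{\left(K{\left(\frac{1}{T{\left(1 \right)} + M{\left(-5 \right)}} \right)} \right)} = - 2 \frac{2}{\left(6 - - \frac{1}{3}\right) \left(-16 + \frac{1}{6 - - \frac{1}{3}}\right)} = - 2 \frac{2}{\left(6 + \left(- \frac{4}{3} + \frac{5}{3}\right)\right) \left(-16 + \frac{1}{6 + \left(- \frac{4}{3} + \frac{5}{3}\right)}\right)} = - 2 \frac{2}{\left(6 + \frac{1}{3}\right) \left(-16 + \frac{1}{6 + \frac{1}{3}}\right)} = - 2 \frac{2}{\frac{19}{3} \left(-16 + \frac{1}{\frac{19}{3}}\right)} = - 2 \cdot 2 \cdot \frac{3}{19} \frac{1}{-16 + \frac{3}{19}} = - 2 \cdot 2 \cdot \frac{3}{19} \frac{1}{- \frac{301}{19}} = - 2 \cdot 2 \cdot \frac{3}{19} \left(- \frac{19}{301}\right) = - \frac{2 \left(-6\right)}{301} = \left(-1\right) \left(- \frac{12}{301}\right) = \frac{12}{301}$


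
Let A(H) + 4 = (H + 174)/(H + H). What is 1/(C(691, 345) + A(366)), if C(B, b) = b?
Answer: 61/20846 ≈ 0.0029262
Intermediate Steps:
A(H) = -4 + (174 + H)/(2*H) (A(H) = -4 + (H + 174)/(H + H) = -4 + (174 + H)/((2*H)) = -4 + (174 + H)*(1/(2*H)) = -4 + (174 + H)/(2*H))
1/(C(691, 345) + A(366)) = 1/(345 + (-7/2 + 87/366)) = 1/(345 + (-7/2 + 87*(1/366))) = 1/(345 + (-7/2 + 29/122)) = 1/(345 - 199/61) = 1/(20846/61) = 61/20846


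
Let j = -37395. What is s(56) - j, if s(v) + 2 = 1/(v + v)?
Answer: 4188017/112 ≈ 37393.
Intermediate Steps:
s(v) = -2 + 1/(2*v) (s(v) = -2 + 1/(v + v) = -2 + 1/(2*v))
s(56) - j = (-2 + (1/2)/56) - 1*(-37395) = (-2 + (1/2)*(1/56)) + 37395 = (-2 + 1/112) + 37395 = -223/112 + 37395 = 4188017/112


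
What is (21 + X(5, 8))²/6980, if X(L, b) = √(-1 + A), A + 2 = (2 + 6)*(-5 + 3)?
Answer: (21 + I*√19)²/6980 ≈ 0.060458 + 0.026228*I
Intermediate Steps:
A = -18 (A = -2 + (2 + 6)*(-5 + 3) = -2 + 8*(-2) = -2 - 16 = -18)
X(L, b) = I*√19 (X(L, b) = √(-1 - 18) = √(-19) = I*√19)
(21 + X(5, 8))²/6980 = (21 + I*√19)²/6980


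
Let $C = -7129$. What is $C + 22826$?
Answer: $15697$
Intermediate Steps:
$C + 22826 = -7129 + 22826 = 15697$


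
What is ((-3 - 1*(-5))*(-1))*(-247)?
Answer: 494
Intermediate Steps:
((-3 - 1*(-5))*(-1))*(-247) = ((-3 + 5)*(-1))*(-247) = (2*(-1))*(-247) = -2*(-247) = 494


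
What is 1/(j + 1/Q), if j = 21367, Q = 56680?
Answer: 56680/1211081561 ≈ 4.6801e-5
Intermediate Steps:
1/(j + 1/Q) = 1/(21367 + 1/56680) = 1/(1211081561/56680) = 56680/1211081561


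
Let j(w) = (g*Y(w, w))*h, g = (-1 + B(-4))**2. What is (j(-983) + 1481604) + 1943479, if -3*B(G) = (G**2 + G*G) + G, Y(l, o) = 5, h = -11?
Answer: 30772892/9 ≈ 3.4192e+6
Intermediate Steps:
B(G) = -2*G**2/3 - G/3 (B(G) = -((G**2 + G*G) + G)/3 = -((G**2 + G**2) + G)/3 = -(2*G**2 + G)/3 = -(G + 2*G**2)/3 = -2*G**2/3 - G/3)
g = 961/9 (g = (-1 - 1/3*(-4)*(1 + 2*(-4)))**2 = (-1 - 1/3*(-4)*(1 - 8))**2 = (-1 - 1/3*(-4)*(-7))**2 = (-1 - 28/3)**2 = (-31/3)**2 = 961/9 ≈ 106.78)
j(w) = -52855/9 (j(w) = ((961/9)*5)*(-11) = (4805/9)*(-11) = -52855/9)
(j(-983) + 1481604) + 1943479 = (-52855/9 + 1481604) + 1943479 = 13281581/9 + 1943479 = 30772892/9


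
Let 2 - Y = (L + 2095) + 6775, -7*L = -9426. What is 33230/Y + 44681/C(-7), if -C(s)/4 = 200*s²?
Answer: -879506633/200205600 ≈ -4.3930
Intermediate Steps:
L = 9426/7 (L = -⅐*(-9426) = 9426/7 ≈ 1346.6)
Y = -71502/7 (Y = 2 - ((9426/7 + 2095) + 6775) = 2 - (24091/7 + 6775) = 2 - 1*71516/7 = 2 - 71516/7 = -71502/7 ≈ -10215.)
C(s) = -800*s²
33230/Y + 44681/C(-7) = 33230/(-71502/7) + 44681/((-800*(-7)²)) = 33230*(-7/71502) + 44681/((-800*49)) = -116305/35751 + 44681/(-39200) = -116305/35751 + 44681*(-1/39200) = -116305/35751 - 6383/5600 = -879506633/200205600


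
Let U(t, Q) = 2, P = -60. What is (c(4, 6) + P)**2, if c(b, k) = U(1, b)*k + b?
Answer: 1936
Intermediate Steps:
c(b, k) = b + 2*k (c(b, k) = 2*k + b = b + 2*k)
(c(4, 6) + P)**2 = ((4 + 2*6) - 60)**2 = ((4 + 12) - 60)**2 = (16 - 60)**2 = (-44)**2 = 1936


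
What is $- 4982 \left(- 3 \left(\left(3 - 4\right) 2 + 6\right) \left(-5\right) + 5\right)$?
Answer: $-323830$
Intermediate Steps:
$- 4982 \left(- 3 \left(\left(3 - 4\right) 2 + 6\right) \left(-5\right) + 5\right) = - 4982 \left(- 3 \left(\left(-1\right) 2 + 6\right) \left(-5\right) + 5\right) = - 4982 \left(- 3 \left(-2 + 6\right) \left(-5\right) + 5\right) = - 4982 \left(\left(-3\right) 4 \left(-5\right) + 5\right) = - 4982 \left(\left(-12\right) \left(-5\right) + 5\right) = - 4982 \left(60 + 5\right) = \left(-4982\right) 65 = -323830$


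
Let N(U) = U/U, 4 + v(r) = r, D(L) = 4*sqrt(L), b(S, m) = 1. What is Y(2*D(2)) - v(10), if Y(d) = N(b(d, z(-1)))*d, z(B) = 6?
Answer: -6 + 8*sqrt(2) ≈ 5.3137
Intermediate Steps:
v(r) = -4 + r
N(U) = 1
Y(d) = d (Y(d) = 1*d = d)
Y(2*D(2)) - v(10) = 2*(4*sqrt(2)) - (-4 + 10) = 8*sqrt(2) - 1*6 = 8*sqrt(2) - 6 = -6 + 8*sqrt(2)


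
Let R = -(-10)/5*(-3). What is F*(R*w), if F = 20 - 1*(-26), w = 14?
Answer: -3864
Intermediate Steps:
F = 46 (F = 20 + 26 = 46)
R = -6 (R = -(-10)/5*(-3) = -5*(-2/5)*(-3) = 2*(-3) = -6)
F*(R*w) = 46*(-6*14) = 46*(-84) = -3864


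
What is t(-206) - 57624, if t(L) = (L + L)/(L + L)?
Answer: -57623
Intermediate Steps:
t(L) = 1 (t(L) = (2*L)/((2*L)) = (2*L)*(1/(2*L)) = 1)
t(-206) - 57624 = 1 - 57624 = -57623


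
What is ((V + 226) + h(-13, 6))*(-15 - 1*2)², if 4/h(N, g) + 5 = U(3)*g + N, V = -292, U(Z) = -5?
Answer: -229177/12 ≈ -19098.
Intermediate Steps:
h(N, g) = 4/(-5 + N - 5*g) (h(N, g) = 4/(-5 + (-5*g + N)) = 4/(-5 + (N - 5*g)) = 4/(-5 + N - 5*g))
((V + 226) + h(-13, 6))*(-15 - 1*2)² = ((-292 + 226) + 4/(-5 - 13 - 5*6))*(-15 - 1*2)² = (-66 + 4/(-5 - 13 - 30))*(-15 - 2)² = (-66 + 4/(-48))*(-17)² = (-66 + 4*(-1/48))*289 = (-66 - 1/12)*289 = -793/12*289 = -229177/12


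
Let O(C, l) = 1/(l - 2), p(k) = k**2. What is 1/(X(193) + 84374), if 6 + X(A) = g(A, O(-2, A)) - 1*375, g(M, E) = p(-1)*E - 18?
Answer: 191/16039226 ≈ 1.1908e-5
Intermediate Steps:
O(C, l) = 1/(-2 + l)
g(M, E) = -18 + E (g(M, E) = (-1)**2*E - 18 = 1*E - 18 = E - 18 = -18 + E)
X(A) = -399 + 1/(-2 + A) (X(A) = -6 + ((-18 + 1/(-2 + A)) - 1*375) = -6 + ((-18 + 1/(-2 + A)) - 375) = -6 + (-393 + 1/(-2 + A)) = -399 + 1/(-2 + A))
1/(X(193) + 84374) = 1/((799 - 399*193)/(-2 + 193) + 84374) = 1/((799 - 77007)/191 + 84374) = 1/((1/191)*(-76208) + 84374) = 1/(-76208/191 + 84374) = 1/(16039226/191) = 191/16039226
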